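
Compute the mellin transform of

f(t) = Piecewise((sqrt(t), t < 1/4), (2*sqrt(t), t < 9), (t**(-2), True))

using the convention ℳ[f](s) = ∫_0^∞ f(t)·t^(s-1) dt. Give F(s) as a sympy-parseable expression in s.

reversing the power substitution: t on [0, 1/2); 2*t on [1/2, 3); t**(-4) on [3, ∞)
cuts at 1/4, 9: linearity sums the 3 kernel integrals
on [0, 1/4): add ∫ sqrt(t)·t^(s-1) dt
∫ over [1/4, 9) of 2*sqrt(t)·t^(s-1) joins the sum
∫ over [9, ∞) of t**(-2)·t^(s-1) joins the sum

(-36**s*(2*s + 1) + 972*6**(2*s)*(s - 2) - 81*s + 162)/(81*4**s*(s - 2)*(2*s + 1))
  -1/2 < Re(s) < 2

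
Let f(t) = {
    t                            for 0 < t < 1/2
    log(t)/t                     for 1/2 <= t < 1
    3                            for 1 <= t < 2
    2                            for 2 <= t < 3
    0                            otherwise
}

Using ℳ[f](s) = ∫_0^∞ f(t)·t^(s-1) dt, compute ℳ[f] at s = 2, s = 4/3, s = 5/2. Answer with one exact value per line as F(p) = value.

f breaks at 1/2, 1, 2 into 4 integrals to sum
piece [0, 1/2): integrate t against the kernel
between 1/2 and 1 the integrand is log(t)/t·t^(s-1)
over [1, 2), the kernel integral of 3 enters the sum
on [2, 3): add ∫ 2·t^(s-1) dt

F(2) = log(2)/2 + 217/24
F(4/3) = -45/4 + 3*2**(2/3)*log(2)/2 + 3*2**(1/3)/2 + 9*3**(1/3)/2 + 255*2**(2/3)/56
F(5/2) = sqrt(2)*(-2072*sqrt(2) + 420*log(2) + 4357 + 9072*sqrt(6))/2520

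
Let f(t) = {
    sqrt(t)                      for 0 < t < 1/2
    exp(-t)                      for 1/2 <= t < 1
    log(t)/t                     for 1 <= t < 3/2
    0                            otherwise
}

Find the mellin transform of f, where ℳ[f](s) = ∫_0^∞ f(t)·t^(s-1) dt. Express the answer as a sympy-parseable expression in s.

(3*2**s*(2*s + 1)*(s**2 - 2*s + 1)*uppergamma(s, 1/2) - 3*2**s*(2*s + 1)*(s**2 - 2*s + 1)*uppergamma(s, 1) + 3*2**s*(2*s + 1) + 3**s*s*(2*s + 1)*(-2*log(2) + 2*log(3)) - 2*3**s*(2*s + 1) + 3**s*(2*s + 1)*(-2*log(3) + 2*log(2)) + 3*sqrt(2)*(s**2 - 2*s + 1))/(3*2**s*(2*s + 1)*(s**2 - 2*s + 1))
  Re(s) > -1/2

summing 3 kernel integrals split by 1/2, 1 yields ℳ[f](s)
on [0, 1/2) integrate f = sqrt(t) against the kernel
segment 1/2 to 1 holds exp(-t); add its integral
the [1, 3/2) slice contributes ∫ log(t)/t·t^(s-1) dt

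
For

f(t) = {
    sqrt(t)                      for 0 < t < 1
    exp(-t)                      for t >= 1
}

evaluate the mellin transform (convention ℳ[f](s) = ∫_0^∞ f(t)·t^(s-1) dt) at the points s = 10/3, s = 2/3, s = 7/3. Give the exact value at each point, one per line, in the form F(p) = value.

F(10/3) = 6/23 + uppergamma(10/3, 1)
F(2/3) = uppergamma(2/3, 1) + 6/7
F(7/3) = 6/17 + uppergamma(7/3, 1)

summing 2 kernel integrals split by 1 yields ℳ[f](s)
between 0 and 1 the integrand is sqrt(t)·t^(s-1)
the [1, ∞) slice contributes ∫ exp(-t)·t^(s-1) dt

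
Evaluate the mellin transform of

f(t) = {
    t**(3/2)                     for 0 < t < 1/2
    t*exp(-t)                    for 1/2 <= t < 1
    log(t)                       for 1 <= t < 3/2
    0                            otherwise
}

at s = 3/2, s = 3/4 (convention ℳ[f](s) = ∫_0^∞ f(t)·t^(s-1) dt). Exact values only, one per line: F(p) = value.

remove the shared t-power first: t**(5/2) on [0, 1/2); t**2*exp(-t) on [1/2, 1); t*log(t) on [1, 3/2)
invert the shared t-power to get sqrt(t) on [0, 1/2); exp(-t) on [1/2, 1); log(t)/t on [1, 3/2)
integrate the 3 segments split at 1/2, 1, then add the results
over [0, 1/2), the kernel integral of t**(3/2) enters the sum
∫ t*exp(-t)·t^(s-1) over [1/2, 1)
∫ log(t)·t^(s-1) over [1, 3/2)

F(3/2) = -5*exp(-1)/2 - sqrt(6)/3 - 3*sqrt(pi)*erfc(1)/4 + 3*sqrt(pi)*erfc(sqrt(2)/2)/4 + 35/72 + exp(-3/2)*log(3**(36*sqrt(6)*exp(3/2))/2**(36*sqrt(6)*exp(3/2)))/72 + sqrt(2)*exp(-1/2)
F(3/4) = -8*2**(1/4)*3**(3/4)/9 - uppergamma(7/4, 1) + 2**(3/4)/18 + log(3**(2*2**(1/4)*3**(3/4)/3)/2**(2*2**(1/4)*3**(3/4)/3)) + uppergamma(7/4, 1/2) + 16/9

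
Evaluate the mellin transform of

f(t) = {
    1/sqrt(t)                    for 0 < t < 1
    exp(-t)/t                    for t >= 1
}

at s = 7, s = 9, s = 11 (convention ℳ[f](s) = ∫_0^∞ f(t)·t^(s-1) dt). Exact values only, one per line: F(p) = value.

F(7) = 2/13 + 326*exp(-1)
F(9) = 2/17 + 13700*exp(-1)
F(11) = 2/21 + 986410*exp(-1)

the shared t-power comes off first: sqrt(t) on [0, 1); exp(-t) on [1, ∞)
breakpoints 1: one integral from each of the 2 segments
[0, 1) adds the kernel integral of 1/sqrt(t)
on [1, ∞) integrate f = exp(-t)/t against the kernel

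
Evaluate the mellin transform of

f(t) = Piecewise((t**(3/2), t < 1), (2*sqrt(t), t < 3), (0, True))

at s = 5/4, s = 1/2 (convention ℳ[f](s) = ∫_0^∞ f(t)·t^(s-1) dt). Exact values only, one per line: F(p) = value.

f breaks at 1 into 2 integrals to sum
on [0, 1) integrate f = t**(3/2) against the kernel
on [1, 3): add ∫ 2*sqrt(t)·t^(s-1) dt

F(5/4) = -60/77 + 24*3**(3/4)/7
F(1/2) = 9/2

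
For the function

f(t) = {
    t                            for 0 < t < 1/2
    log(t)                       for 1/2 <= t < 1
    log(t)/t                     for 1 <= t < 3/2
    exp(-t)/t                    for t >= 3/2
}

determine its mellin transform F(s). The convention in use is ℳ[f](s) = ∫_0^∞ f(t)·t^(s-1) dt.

(6*2**s*(s - 1)**2*(s + 1)*(2*s + (s - 1)**2 - 1)*uppergamma(s - 1, 3/2) - 6*2**s*(s - 1)**2*(s + 1) + 6*2**s*(s + 1)*(2*s + (s - 1)**2 - 1) + 3**s*(s - 1)*(s + 1)*(-4*log(2) + 4*log(3))*(2*s + (s - 1)**2 - 1) - 4*3**s*(s + 1)*(2*s + (s - 1)**2 - 1) + 6*(s - 1)**3*(s + 1)*log(2) + 6*(s - 1)**2*(s + 1)*log(2) + 6*(s - 1)**2*(s + 1) + 3*(s - 1)**2*(2*s + (s - 1)**2 - 1))/(6*2**s*(s - 1)**2*(s + 1)*(2*s + (s - 1)**2 - 1))
  Re(s) > -1

invert the shared t-power to get t**2 on [0, 1/2); t*log(t) on [1/2, 1); log(t) on [1, 3/2); …
linearity at 1/2, 1, 3/2 turns ℳ[f](s) into 4 summed integrals
the [0, 1/2) slice contributes ∫ t·t^(s-1) dt
for t in [1/2, 1): the term is ∫ log(t)·t^(s-1)
segment [1, 3/2) carries log(t)/t; integrate it
on [3/2, ∞) integrate f = exp(-t)/t against the kernel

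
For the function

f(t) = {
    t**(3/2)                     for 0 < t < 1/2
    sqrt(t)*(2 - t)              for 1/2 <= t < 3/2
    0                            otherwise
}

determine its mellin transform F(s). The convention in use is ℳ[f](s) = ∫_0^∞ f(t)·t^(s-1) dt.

peel off the shared t-power: t on [0, 1/2); 2 - t on [1/2, 3/2)
along the cuts 1/2, ℳ[f](s) splits into 2 integrals
∫ t**(3/2)·t^(s-1) over [0, 1/2)
∫ sqrt(t)*(2 - t)·t^(s-1) over [1/2, 3/2)

2**(-s - 1/2)*(3**(s + 1/2)*(2*s + 1) + 8*3**(s + 1/2) - 4*s - 10)/((2*s + 1)*(2*s + 3))
  Re(s) > -3/2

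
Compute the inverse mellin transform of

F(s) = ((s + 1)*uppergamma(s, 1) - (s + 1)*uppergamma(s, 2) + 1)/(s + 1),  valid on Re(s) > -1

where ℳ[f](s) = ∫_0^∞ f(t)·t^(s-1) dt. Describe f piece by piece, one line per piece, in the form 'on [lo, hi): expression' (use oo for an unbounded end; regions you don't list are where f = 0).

on [0, 1): t
on [1, 2): exp(-t)

slice at 1, transform all 2 pieces, and sum them
piece [0, 1): integrate t against the kernel
over [1, 2), the kernel integral of exp(-t) enters the sum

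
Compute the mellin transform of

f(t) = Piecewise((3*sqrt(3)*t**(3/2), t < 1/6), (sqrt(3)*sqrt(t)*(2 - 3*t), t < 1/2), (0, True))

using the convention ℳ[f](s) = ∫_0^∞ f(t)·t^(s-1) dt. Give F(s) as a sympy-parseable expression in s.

2**(-s - 1/2)*(3**(s + 1/2)*(2*s + 1) + 8*3**(s + 1/2) - 4*s - 10)/(3**s*(2*s + 1)*(2*s + 3))
  Re(s) > -3/2

remove the common scale on t first: t**(3/2) on [0, 1/2); sqrt(t)*(2 - t) on [1/2, 3/2)
the shared t-power comes off first: t on [0, 1/2); 2 - t on [1/2, 3/2)
the 2 pieces separated at 1/6 each add one integral
[0, 1/6) adds the kernel integral of 3*sqrt(3)*t**(3/2)
on [1/6, 1/2): add ∫ sqrt(3)*sqrt(t)*(2 - 3*t)·t^(s-1) dt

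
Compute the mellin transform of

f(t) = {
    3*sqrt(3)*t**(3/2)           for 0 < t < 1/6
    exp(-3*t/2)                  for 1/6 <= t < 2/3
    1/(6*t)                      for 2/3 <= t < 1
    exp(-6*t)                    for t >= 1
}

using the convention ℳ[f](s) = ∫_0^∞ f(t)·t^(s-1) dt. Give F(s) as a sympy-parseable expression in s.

the common scale on t comes off first: t**(3/2) on [0, 1/2); exp(-t/2) on [1/2, 2); 1/(2*t) on [2, 3); …
f breaks at 1/6, 2/3, 1 into 4 integrals to sum
∫ over [0, 1/6) of 3*sqrt(3)*t**(3/2)·t^(s-1) joins the sum
between 1/6 and 2/3 the integrand is exp(-3*t/2)·t^(s-1)
segment [2/3, 1) carries 1/(6*t); integrate it
for t in [1, ∞): the term is ∫ exp(-6*t)·t^(s-1)

(12*24**s*(s - 1)*(2*s + 3)*uppergamma(s, 1/4) - 12*24**s*(s - 1)*(2*s + 3)*uppergamma(s, 1) - 3*24**s*(2*s + 3) + 2*36**s*(2*s + 3) + 12*6**s*(s - 1)*(2*s + 3)*uppergamma(s, 6) + 6*sqrt(2)*6**s*(s - 1))/(12*6**(2*s)*(s - 1)*(2*s + 3))
  Re(s) > -3/2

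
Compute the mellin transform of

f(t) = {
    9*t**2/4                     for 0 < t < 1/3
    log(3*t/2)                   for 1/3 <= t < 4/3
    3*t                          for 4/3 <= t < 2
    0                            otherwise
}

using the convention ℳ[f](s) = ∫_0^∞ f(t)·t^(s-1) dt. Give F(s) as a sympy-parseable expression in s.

peel off the common scale on t: t**2 on [0, 1/2); log(t) on [1/2, 2); 2*t on [2, 3)
breakpoints 1/3, 4/3: one integral from each of the 3 segments
on [0, 1/3): add ∫ 9*t**2/4·t^(s-1) dt
between 1/3 and 4/3 the integrand is log(3*t/2)·t^(s-1)
on [4/3, 2) integrate f = 3*t against the kernel

(-16*2**(2*s)*s**2*(s + 2) + 4*2**(2*s)*s*(s + 1)*(s + 2)*log(2) - 4*2**(2*s)*(s + 1)*(s + 2) + 24*6**s*s**2*(s + 2) + s**2*(s + 1) + 4*s*(s + 1)*(s + 2)*log(2) + 4*(s + 1)*(s + 2))/(4*3**s*s**2*(s + 1)*(s + 2))
  Re(s) > -2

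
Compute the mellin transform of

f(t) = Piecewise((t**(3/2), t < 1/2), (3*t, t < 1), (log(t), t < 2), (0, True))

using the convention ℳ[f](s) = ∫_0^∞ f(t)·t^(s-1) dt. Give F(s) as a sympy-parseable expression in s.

(-2*2**(2*s)*(s + 1)*(2*s + 3) + 6*2**s*s**2*(2*s + 3) + 2*2**s*(s + 1)*(2*s + 3) + 4**s*s*(s + 1)*(2*s + 3)*log(4) + sqrt(2)*s**2*(s + 1) - 3*s**2*(2*s + 3))/(2*2**s*s**2*(s + 1)*(2*s + 3))
  Re(s) > -3/2

breakpoints 1/2, 1: one integral from each of the 3 segments
on [0, 1/2): add ∫ t**(3/2)·t^(s-1) dt
on [1/2, 1) integrate f = 3*t against the kernel
between 1 and 2 the integrand is log(t)·t^(s-1)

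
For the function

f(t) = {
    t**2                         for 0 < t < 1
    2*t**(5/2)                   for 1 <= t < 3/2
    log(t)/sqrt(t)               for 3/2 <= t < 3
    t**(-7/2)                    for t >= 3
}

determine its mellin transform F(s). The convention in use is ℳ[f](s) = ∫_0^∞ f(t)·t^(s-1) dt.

invert the shared t-power to get t**(3/2) on [0, 1); 2*t**2 on [1, 3/2); log(t)/t on [3/2, 3); …
decompose at 1, 3/2, 3; ℳ[f](s) sums the 4 pieces' integrals
between 0 and 1 the integrand is t**2·t^(s-1)
∫ over [1, 3/2) of 2*t**(5/2)·t^(s-1) joins the sum
the [3/2, 3) slice contributes ∫ log(t)/sqrt(t)·t^(s-1) dt
segment 3 to ∞ holds t**(-7/2); add its integral

2**(-s - 1/2)*(324*2**(s + 1/2)*(-2*s + (s + 1/2)**2)*(s - 7/2)*(s + 5/2) - 324*2**(s + 1/2)*(-2*s + (s + 1/2)**2)*(s - 7/2)*(2*s + 4) + 729*3**(s + 1/2)*(-2*s + (s + 1/2)**2)*(s - 7/2)*(2*s + 4) - 108*3**(s + 1/2)*(s - 7/2)*(s + 1/2)*(s + 5/2)*(2*s + 4)*log(3) + 108*3**(s + 1/2)*(s - 7/2)*(s + 1/2)*(s + 5/2)*(2*s + 4)*log(2) - 108*3**(s + 1/2)*(s - 7/2)*(s + 5/2)*(2*s + 4)*log(2) + 108*3**(s + 1/2)*(s - 7/2)*(s + 5/2)*(2*s + 4) + 108*3**(s + 1/2)*(s - 7/2)*(s + 5/2)*(2*s + 4)*log(3) - 2*6**(s + 1/2)*(-2*s + (s + 1/2)**2)*(s + 5/2)*(2*s + 4) + 54*6**(s + 1/2)*(s - 7/2)*(s + 1/2)*(s + 5/2)*(2*s + 4)*log(3) - 54*6**(s + 1/2)*(s - 7/2)*(s + 5/2)*(2*s + 4)*log(3) - 54*6**(s + 1/2)*(s - 7/2)*(s + 5/2)*(2*s + 4))/(162*(-2*s + (s + 1/2)**2)*(s - 7/2)*(s + 5/2)*(2*s + 4))
  -2 < Re(s) < 7/2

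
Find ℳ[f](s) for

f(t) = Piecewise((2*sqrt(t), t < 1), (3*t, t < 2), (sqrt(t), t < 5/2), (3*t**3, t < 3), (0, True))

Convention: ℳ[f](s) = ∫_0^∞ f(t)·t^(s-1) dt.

slice at 1, 2, 5/2, transform all 4 pieces, and sum them
on [0, 1): add ∫ 2*sqrt(t)·t^(s-1) dt
over [1, 2), the kernel integral of 3*t enters the sum
∫ over [2, 5/2) of sqrt(t)·t^(s-1) joins the sum
over [5/2, 3), the kernel integral of 3*t**3 enters the sum

(-2*2**(s + 1/2)*(s + 1)*(s + 3) + 3*2**(s + 1)*(s + 3)*(2*s + 1) + 3*3**(s + 3)*(s + 1)*(2*s + 1) + 2*(5/2)**(s + 1/2)*(s + 1)*(s + 3) - 3*(5/2)**(s + 3)*(s + 1)*(2*s + 1) + 4*(s + 1)*(s + 3) - 3*(s + 3)*(2*s + 1))/((s + 1)*(s + 3)*(2*s + 1))
  Re(s) > -1/2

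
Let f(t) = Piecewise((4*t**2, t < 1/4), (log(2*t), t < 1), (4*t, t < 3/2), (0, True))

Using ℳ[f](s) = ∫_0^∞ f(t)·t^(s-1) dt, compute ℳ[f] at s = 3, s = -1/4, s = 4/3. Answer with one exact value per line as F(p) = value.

strip the common scale on t: t**2 on [0, 1/2); log(t) on [1/2, 2); 2*t on [2, 3)
slice at 1/4, 1, transform all 3 pieces, and sum them
piece [0, 1/4): integrate 4*t**2 against the kernel
for t in [1/4, 1): the term is ∫ log(2*t)·t^(s-1)
for t in [1, 3/2): the term is ∫ 4*t·t^(s-1)

F(3) = 65*log(2)/192 + 5061/1280
F(-1/4) = sqrt(2)*(-224*sqrt(2) - log(2**(42*sqrt(2) + 84)) + 28*6**(3/4) + 339)/21
F(4/3) = -255/112 + 3*2**(1/3)*log(2)/32 + 51*2**(1/3)/640 + 3*log(2)/4 + 27*12**(1/3)/14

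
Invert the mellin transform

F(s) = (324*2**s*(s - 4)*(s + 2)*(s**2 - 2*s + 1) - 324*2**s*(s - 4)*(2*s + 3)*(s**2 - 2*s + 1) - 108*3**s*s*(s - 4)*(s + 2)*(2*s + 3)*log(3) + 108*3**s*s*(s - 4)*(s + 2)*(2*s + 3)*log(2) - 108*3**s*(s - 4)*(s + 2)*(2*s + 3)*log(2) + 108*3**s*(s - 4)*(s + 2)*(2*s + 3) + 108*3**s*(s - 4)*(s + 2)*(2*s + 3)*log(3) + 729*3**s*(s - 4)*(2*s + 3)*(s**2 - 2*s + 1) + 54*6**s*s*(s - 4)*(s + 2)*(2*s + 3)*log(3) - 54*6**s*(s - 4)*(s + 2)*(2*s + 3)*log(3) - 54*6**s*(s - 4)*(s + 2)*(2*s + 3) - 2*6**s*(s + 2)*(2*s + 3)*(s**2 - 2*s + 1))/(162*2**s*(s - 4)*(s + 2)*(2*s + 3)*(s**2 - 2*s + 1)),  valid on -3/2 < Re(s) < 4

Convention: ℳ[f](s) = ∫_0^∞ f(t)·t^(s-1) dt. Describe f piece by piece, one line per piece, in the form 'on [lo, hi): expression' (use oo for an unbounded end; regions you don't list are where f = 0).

on [0, 1): t**(3/2)
on [1, 3/2): 2*t**2
on [3/2, 3): log(t)/t
on [3, oo): t**(-4)

decompose at 1, 3/2, 3; ℳ[f](s) sums the 4 pieces' integrals
piece [0, 1): integrate t**(3/2) against the kernel
segment [1, 3/2) carries 2*t**2; integrate it
[3/2, 3) adds the kernel integral of log(t)/t
[3, ∞) adds the kernel integral of t**(-4)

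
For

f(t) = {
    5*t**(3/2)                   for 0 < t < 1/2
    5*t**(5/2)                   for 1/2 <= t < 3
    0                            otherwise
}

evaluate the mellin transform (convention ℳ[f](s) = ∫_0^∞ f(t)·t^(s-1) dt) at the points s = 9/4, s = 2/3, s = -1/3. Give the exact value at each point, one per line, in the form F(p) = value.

F(9/4) = 23*2**(1/4)/456 + 1620*3**(3/4)/19
F(2/3) = 375*2**(5/6)/1976 + 810*3**(1/6)/19
F(-1/3) = 285*2**(5/6)/364 + 270*3**(1/6)/13

integrate the 2 segments split at 1/2, then add the results
∫ 5*t**(3/2)·t^(s-1) over [0, 1/2)
[1/2, 3) adds the kernel integral of 5*t**(5/2)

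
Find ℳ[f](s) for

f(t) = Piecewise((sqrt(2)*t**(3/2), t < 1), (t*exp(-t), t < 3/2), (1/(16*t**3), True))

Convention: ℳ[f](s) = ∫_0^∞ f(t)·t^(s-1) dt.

(54*2**s*(s - 3)*(2*s + 3)*uppergamma(s + 1, 1) - 54*2**s*(s - 3)*(2*s + 3)*uppergamma(s + 1, 3/2) + 108*2**(s + 1/2)*(s - 3) - 3**s*(2*s + 3))/(54*2**s*(s - 3)*(2*s + 3))
  -3/2 < Re(s) < 3

remove the shared t-power first: sqrt(2)*sqrt(t) on [0, 1); exp(-t) on [1, 3/2); 1/(16*t**4) on [3/2, ∞)
strip the common scale on t: sqrt(t) on [0, 2); exp(-t/2) on [2, 3); t**(-4) on [3, ∞)
split f at 1, 3/2: ℳ[f](s) collects 3 kernel integrals
segment [0, 1) carries sqrt(2)*t**(3/2); integrate it
the [1, 3/2) slice contributes ∫ t*exp(-t)·t^(s-1) dt
∫ over [3/2, ∞) of 1/(16*t**3)·t^(s-1) joins the sum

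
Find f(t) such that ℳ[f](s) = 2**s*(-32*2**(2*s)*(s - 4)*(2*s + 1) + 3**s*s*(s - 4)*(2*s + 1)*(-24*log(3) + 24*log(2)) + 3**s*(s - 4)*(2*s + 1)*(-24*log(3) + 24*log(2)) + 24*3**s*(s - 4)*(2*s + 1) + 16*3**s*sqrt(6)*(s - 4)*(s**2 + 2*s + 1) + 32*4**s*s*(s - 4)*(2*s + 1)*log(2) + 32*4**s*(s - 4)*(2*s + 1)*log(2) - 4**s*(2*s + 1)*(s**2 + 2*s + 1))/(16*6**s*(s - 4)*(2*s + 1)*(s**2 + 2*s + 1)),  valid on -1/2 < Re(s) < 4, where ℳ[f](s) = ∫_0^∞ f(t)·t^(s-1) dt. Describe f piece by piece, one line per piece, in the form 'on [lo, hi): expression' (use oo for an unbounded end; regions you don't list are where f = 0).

on [0, 1): sqrt(6)*sqrt(t)/2
on [1, 4/3): 3*t*log(3*t/2)/2
on [4/3, oo): 16/(81*t**4)

peel off the common scale on t: sqrt(3)*sqrt(t) on [0, 1/2); 3*t*log(3*t) on [1/2, 2/3); 1/(81*t**4) on [2/3, ∞)
undo the common scale on t: sqrt(t) on [0, 3/2); t*log(t) on [3/2, 2); t**(-4) on [2, ∞)
f breaks at 1, 4/3 into 3 integrals to sum
the [0, 1) slice contributes ∫ sqrt(6)*sqrt(t)/2·t^(s-1) dt
the [1, 4/3) slice contributes ∫ 3*t*log(3*t/2)/2·t^(s-1) dt
∫ 16/(81*t**4)·t^(s-1) over [4/3, ∞)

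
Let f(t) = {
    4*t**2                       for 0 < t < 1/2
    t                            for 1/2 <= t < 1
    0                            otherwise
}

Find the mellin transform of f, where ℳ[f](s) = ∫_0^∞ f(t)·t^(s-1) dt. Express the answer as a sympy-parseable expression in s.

reversing the common scale on t: t**2 on [0, 1); t/2 on [1, 2)
undo the shared t-power: t**(3/2) on [0, 1); sqrt(t)/2 on [1, 2)
invert the shared t-power to get t on [0, 1); 1/2 on [1, 2)
the 2 pieces separated at 1/2 each add one integral
for t in [0, 1/2): the term is ∫ 4*t**2·t^(s-1)
between 1/2 and 1 the integrand is t·t^(s-1)

(2*2**s*(s + 2) + s)/(2*2**s*(s + 1)*(s + 2))
  Re(s) > -2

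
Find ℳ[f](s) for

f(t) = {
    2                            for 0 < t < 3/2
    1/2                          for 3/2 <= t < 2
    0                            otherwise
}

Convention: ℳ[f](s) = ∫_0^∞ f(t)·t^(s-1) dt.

linearity at 3/2 turns ℳ[f](s) into 2 summed integrals
piece [0, 3/2): integrate 2 against the kernel
segment 3/2 to 2 holds 1/2; add its integral

(2**s + 3*(3/2)**s)/(2*s)
  Re(s) > 0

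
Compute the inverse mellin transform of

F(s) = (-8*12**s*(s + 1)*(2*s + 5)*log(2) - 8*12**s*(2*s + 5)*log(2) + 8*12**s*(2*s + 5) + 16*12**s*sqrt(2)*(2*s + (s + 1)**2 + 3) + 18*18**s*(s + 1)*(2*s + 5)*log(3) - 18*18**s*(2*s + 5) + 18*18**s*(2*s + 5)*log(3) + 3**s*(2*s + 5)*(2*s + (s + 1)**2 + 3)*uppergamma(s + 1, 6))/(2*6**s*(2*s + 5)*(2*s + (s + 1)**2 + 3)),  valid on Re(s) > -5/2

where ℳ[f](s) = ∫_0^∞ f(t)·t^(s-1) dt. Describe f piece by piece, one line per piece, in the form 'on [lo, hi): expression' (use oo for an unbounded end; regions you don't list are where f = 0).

back out the shared t-power: t**(3/2) on [0, 2); t*log(t) on [2, 3); exp(-2*t) on [3, ∞)
summing 3 kernel integrals split by 2, 3 yields ℳ[f](s)
segment [0, 2) carries t**(5/2); integrate it
on [2, 3): add ∫ t**2*log(t)·t^(s-1) dt
on [3, ∞): add ∫ t*exp(-2*t)·t^(s-1) dt

on [0, 2): t**(5/2)
on [2, 3): t**2*log(t)
on [3, oo): t*exp(-2*t)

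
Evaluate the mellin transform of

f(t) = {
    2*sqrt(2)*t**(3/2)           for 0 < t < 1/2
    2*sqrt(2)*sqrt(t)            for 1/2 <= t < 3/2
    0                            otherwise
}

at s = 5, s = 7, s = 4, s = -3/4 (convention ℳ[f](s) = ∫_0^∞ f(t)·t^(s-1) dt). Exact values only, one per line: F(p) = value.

F(5) = -15/2288 + 243*sqrt(3)/88
F(7) = -19/16320 + 729*sqrt(3)/160
F(4) = -13/792 + 9*sqrt(3)/4
F(-3/4) = -8*6**(3/4)/3 + 28*2**(3/4)/3

undo the common scale on t: t**(3/2) on [0, 1); 2*sqrt(t) on [1, 3)
f breaks at 1/2 into 2 integrals to sum
on [0, 1/2) integrate f = 2*sqrt(2)*t**(3/2) against the kernel
segment 1/2 to 3/2 holds 2*sqrt(2)*sqrt(t); add its integral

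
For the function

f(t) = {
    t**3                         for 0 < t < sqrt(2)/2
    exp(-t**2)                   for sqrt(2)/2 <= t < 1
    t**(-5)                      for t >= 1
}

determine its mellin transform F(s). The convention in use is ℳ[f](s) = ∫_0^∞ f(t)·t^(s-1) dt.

(2*2**(s/2)*(s - 5)*(s + 3)*uppergamma(s/2, 1/2) - 2*2**(s/2)*(s - 5)*(s + 3)*uppergamma(s/2, 1) - 4*2**(s/2)*(s + 3) + sqrt(2)*(s - 5))/(4*2**(s/2)*(s - 5)*(s + 3))
  -3 < Re(s) < 5

strip the power substitution: t**(3/2) on [0, 1/2); exp(-t) on [1/2, 1); t**(-5/2) on [1, ∞)
breakpoints sqrt(2)/2, 1: one integral from each of the 3 segments
on [0, sqrt(2)/2): add ∫ t**3·t^(s-1) dt
the [sqrt(2)/2, 1) slice contributes ∫ exp(-t**2)·t^(s-1) dt
[1, ∞) adds the kernel integral of t**(-5)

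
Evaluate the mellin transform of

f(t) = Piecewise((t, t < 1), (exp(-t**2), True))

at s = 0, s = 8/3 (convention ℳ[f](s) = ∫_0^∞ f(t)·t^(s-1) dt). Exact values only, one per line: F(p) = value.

F(0) = 1 - Ei(-1)/2
F(8/3) = uppergamma(4/3, 1)/2 + 3/11

invert the power substitution to get sqrt(t) on [0, 1); exp(-t) on [1, ∞)
f breaks at 1 into 2 integrals to sum
the [0, 1) slice contributes ∫ t·t^(s-1) dt
∫ exp(-t**2)·t^(s-1) over [1, ∞)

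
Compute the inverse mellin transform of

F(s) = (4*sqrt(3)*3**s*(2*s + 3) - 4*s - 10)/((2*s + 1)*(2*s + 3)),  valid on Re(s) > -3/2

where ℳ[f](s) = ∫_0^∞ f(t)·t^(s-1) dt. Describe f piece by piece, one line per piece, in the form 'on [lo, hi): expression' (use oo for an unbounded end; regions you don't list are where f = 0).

on [0, 1): t**(3/2)
on [1, 3): 2*sqrt(t)

breakpoints 1: one integral from each of the 2 segments
the [0, 1) slice contributes ∫ t**(3/2)·t^(s-1) dt
over [1, 3), the kernel integral of 2*sqrt(t) enters the sum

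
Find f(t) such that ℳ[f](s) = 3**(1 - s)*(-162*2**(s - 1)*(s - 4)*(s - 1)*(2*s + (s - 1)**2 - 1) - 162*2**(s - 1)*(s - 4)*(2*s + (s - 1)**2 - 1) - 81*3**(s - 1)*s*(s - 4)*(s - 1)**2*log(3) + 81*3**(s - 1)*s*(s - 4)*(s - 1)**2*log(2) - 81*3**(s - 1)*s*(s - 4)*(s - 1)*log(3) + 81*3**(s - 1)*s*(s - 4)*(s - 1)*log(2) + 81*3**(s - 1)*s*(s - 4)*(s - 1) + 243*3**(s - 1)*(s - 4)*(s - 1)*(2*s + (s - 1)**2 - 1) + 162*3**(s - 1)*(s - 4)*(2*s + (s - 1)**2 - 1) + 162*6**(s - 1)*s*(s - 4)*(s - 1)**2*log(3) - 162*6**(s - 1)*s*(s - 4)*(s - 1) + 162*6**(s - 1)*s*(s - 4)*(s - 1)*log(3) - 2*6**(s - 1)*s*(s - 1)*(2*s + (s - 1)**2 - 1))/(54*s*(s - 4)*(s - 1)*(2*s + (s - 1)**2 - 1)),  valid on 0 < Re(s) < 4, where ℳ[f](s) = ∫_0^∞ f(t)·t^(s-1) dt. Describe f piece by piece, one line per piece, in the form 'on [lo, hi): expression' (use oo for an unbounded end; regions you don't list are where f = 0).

on [0, 2/3): 3/2
on [2/3, 1): (3*t/2 + 3)/t
on [1, 2): 3*log(3*t/2)/2
on [2, oo): 8/(27*t**4)

the shared t-power comes off first: 3*t/2 on [0, 2/3); 3*t/2 + 3 on [2/3, 1); 3*t*log(3*t/2)/2 on [1, 2); …
remove the common scale on t first: t on [0, 1); t + 3 on [1, 3/2); t*log(t) on [3/2, 3); …
summing 4 kernel integrals split by 2/3, 1, 2 yields ℳ[f](s)
∫ over [0, 2/3) of 3/2·t^(s-1) joins the sum
∫ over [2/3, 1) of (3*t/2 + 3)/t·t^(s-1) joins the sum
on [1, 2): add ∫ 3*log(3*t/2)/2·t^(s-1) dt
segment [2, ∞) carries 8/(27*t**4); integrate it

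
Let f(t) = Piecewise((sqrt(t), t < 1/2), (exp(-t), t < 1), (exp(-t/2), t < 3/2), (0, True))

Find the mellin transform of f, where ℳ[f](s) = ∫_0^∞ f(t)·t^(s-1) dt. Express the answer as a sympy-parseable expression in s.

integrate the 3 segments split at 1/2, 1, then add the results
over [0, 1/2), the kernel integral of sqrt(t) enters the sum
∫ exp(-t)·t^(s-1) over [1/2, 1)
over [1, 3/2), the kernel integral of exp(-t/2) enters the sum

(2**s*(2*s + 1)*uppergamma(s, 1/2) - 2**s*(2*s + 1)*uppergamma(s, 1) + 4**s*(2*s + 1)*uppergamma(s, 1/2) - 4**s*(2*s + 1)*uppergamma(s, 3/4) + sqrt(2))/(2**s*(2*s + 1))
  Re(s) > -1/2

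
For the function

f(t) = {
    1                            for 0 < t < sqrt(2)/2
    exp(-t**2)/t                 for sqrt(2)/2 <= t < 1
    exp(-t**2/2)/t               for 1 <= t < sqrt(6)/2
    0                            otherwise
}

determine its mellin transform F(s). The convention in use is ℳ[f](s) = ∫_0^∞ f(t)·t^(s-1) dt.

sqrt(2)*2**(s/2)*uppergamma(s/2 - 1/2, 1/2)/4 - sqrt(2)*2**(s/2)*uppergamma(s/2 - 1/2, 3/4)/4 + uppergamma(s/2 - 1/2, 1/2)/2 - uppergamma(s/2 - 1/2, 1)/2 + 1/(2**(s/2)*s)
  Re(s) > 0

reversing the shared t-power: t on [0, sqrt(2)/2); exp(-t**2) on [sqrt(2)/2, 1); exp(-t**2/2) on [1, sqrt(6)/2)
back out the power substitution: sqrt(t) on [0, 1/2); exp(-t) on [1/2, 1); exp(-t/2) on [1, 3/2)
decompose at sqrt(2)/2, 1; ℳ[f](s) sums the 3 pieces' integrals
segment [0, sqrt(2)/2) carries 1; integrate it
for t in [sqrt(2)/2, 1): the term is ∫ exp(-t**2)/t·t^(s-1)
between 1 and sqrt(6)/2 the integrand is exp(-t**2/2)/t·t^(s-1)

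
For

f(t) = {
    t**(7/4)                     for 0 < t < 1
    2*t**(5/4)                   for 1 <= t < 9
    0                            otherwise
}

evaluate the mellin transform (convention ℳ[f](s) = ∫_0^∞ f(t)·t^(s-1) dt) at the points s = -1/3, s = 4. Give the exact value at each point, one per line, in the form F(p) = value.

F(-1/3) = -276/187 + 72*3**(5/6)/11
F(4) = -100/483 + 157464*sqrt(3)/7

invert the power substitution to get t**(7/2) on [0, 1); 2*t**(5/2) on [1, 3)
strip the shared t-power: t**(3/2) on [0, 1); 2*sqrt(t) on [1, 3)
cuts at 1: linearity sums the 2 kernel integrals
on [0, 1) integrate f = t**(7/4) against the kernel
over [1, 9), the kernel integral of 2*t**(5/4) enters the sum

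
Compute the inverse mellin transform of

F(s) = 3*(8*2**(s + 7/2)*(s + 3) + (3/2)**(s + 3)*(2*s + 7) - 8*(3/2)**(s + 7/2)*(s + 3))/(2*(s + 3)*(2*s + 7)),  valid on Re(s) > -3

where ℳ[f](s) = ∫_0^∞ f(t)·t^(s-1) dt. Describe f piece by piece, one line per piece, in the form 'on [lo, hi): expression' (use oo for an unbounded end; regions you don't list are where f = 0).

on [0, 3/2): 3*t**3/2
on [3/2, 2): 6*t**(7/2)

cuts at 3/2: linearity sums the 2 kernel integrals
segment 0 to 3/2 holds 3*t**3/2; add its integral
piece [3/2, 2): integrate 6*t**(7/2) against the kernel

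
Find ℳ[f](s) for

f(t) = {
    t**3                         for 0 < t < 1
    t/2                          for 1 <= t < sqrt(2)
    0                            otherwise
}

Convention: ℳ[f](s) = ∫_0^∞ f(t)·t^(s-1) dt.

(2**(s/2 + 1/2)*(s + 3) + s - 1)/(2*(s + 1)*(s + 3))
  Re(s) > -3

undo the power substitution: t**(3/2) on [0, 1); sqrt(t)/2 on [1, 2)
peel off the shared t-power: t on [0, 1); 1/2 on [1, 2)
f breaks at 1 into 2 integrals to sum
segment 0 to 1 holds t**3; add its integral
over [1, sqrt(2)), the kernel integral of t/2 enters the sum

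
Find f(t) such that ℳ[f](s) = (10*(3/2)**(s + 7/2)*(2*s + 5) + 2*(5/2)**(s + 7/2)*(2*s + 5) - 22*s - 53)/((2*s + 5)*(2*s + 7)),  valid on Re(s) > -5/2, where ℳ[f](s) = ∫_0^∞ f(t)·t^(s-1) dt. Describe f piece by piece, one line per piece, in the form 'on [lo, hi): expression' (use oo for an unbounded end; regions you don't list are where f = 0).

slice at 1, 3/2, transform all 3 pieces, and sum them
segment [0, 1) carries t**(5/2)/2; integrate it
over [1, 3/2), the kernel integral of 6*t**(7/2) enters the sum
for t in [3/2, 5/2): the term is ∫ t**(7/2)·t^(s-1)

on [0, 1): t**(5/2)/2
on [1, 3/2): 6*t**(7/2)
on [3/2, 5/2): t**(7/2)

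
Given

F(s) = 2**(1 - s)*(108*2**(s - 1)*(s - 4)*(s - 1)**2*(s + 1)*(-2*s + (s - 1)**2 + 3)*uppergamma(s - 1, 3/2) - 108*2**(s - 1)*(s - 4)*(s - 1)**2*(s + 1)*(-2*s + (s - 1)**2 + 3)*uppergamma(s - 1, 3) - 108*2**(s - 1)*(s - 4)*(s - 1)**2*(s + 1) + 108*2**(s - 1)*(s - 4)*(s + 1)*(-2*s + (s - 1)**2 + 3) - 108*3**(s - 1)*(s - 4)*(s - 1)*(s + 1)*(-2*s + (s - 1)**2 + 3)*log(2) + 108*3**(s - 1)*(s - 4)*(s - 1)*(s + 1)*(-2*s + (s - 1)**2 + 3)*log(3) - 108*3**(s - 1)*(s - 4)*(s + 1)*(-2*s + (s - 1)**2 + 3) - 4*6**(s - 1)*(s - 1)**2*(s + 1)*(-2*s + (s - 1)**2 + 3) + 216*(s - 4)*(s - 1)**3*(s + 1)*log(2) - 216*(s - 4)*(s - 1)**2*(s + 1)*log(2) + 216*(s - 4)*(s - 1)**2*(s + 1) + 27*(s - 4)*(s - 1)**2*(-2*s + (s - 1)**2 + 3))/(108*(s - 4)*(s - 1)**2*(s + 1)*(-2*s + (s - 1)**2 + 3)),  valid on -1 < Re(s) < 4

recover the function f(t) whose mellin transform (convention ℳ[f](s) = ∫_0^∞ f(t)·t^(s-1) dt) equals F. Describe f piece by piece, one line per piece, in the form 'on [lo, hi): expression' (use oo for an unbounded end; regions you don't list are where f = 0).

back out the shared t-power: t**2 on [0, 1/2); log(t)/t on [1/2, 1); log(t) on [1, 3/2); …
the 5 pieces separated at 1/2, 1, 3/2, 3 each add one integral
on [0, 1/2): add ∫ t·t^(s-1) dt
∫ log(t)/t**2·t^(s-1) over [1/2, 1)
for t in [1, 3/2): the term is ∫ log(t)/t·t^(s-1)
on [3/2, 3) integrate f = exp(-t)/t against the kernel
between 3 and ∞ the integrand is t**(-4)·t^(s-1)

on [0, 1/2): t
on [1/2, 1): log(t)/t**2
on [1, 3/2): log(t)/t
on [3/2, 3): exp(-t)/t
on [3, oo): t**(-4)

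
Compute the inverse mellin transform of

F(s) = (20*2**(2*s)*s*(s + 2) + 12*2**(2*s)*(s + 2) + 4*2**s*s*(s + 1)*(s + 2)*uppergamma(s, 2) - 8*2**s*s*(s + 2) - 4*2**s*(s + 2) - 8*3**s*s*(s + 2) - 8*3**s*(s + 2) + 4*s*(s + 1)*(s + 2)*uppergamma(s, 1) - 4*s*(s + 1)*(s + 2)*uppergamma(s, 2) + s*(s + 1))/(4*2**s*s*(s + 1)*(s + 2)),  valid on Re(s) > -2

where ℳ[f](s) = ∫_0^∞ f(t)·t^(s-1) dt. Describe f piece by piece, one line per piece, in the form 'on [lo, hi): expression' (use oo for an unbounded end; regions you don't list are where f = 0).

along the cuts 1/2, 1, 3/2, 2, ℳ[f](s) splits into 5 integrals
segment [0, 1/2) carries t**2; integrate it
the [1/2, 1) slice contributes ∫ exp(-2*t)·t^(s-1) dt
over [1, 3/2), the kernel integral of (t + 1) enters the sum
[3/2, 2) adds the kernel integral of (t + 3)
on [2, ∞) integrate f = exp(-t) against the kernel

on [0, 1/2): t**2
on [1/2, 1): exp(-2*t)
on [1, 3/2): t + 1
on [3/2, 2): t + 3
on [2, oo): exp(-t)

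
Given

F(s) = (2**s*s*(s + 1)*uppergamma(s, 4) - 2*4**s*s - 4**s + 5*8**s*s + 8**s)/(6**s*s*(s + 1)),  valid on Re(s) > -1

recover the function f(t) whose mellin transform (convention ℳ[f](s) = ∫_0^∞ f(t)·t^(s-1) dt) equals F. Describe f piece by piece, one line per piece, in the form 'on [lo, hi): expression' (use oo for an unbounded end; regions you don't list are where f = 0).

undo the common scale on t: t on [0, 1); 2*t + 1 on [1, 2); exp(-2*t) on [2, ∞)
treat the 3 regions marked off by 2/3, 4/3 separately and sum
∫ over [0, 2/3) of 3*t/2·t^(s-1) joins the sum
segment 2/3 to 4/3 holds (3*t + 1); add its integral
on [4/3, ∞): add ∫ exp(-3*t)·t^(s-1) dt

on [0, 2/3): 3*t/2
on [2/3, 4/3): 3*t + 1
on [4/3, oo): exp(-3*t)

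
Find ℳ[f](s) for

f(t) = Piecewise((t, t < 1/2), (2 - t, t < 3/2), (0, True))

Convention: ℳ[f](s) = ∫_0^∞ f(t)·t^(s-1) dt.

along the cuts 1/2, ℳ[f](s) splits into 2 integrals
over [0, 1/2), the kernel integral of t enters the sum
∫ (2 - t)·t^(s-1) over [1/2, 3/2)

(3**s*s + 4*3**s - 2*s - 4)/(2*2**s*s*(s + 1))
  Re(s) > -1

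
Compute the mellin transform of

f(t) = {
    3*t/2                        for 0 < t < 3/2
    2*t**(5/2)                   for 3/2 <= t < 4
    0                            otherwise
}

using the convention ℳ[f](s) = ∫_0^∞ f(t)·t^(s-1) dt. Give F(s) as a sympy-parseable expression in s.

integrate the 2 segments split at 3/2, then add the results
on [0, 3/2): add ∫ 3*t/2·t^(s-1) dt
between 3/2 and 4 the integrand is 2*t**(5/2)·t^(s-1)

(3*(3/2)**(s + 1)*(2*s + 5) - 8*(3/2)**(s + 5/2)*(s + 1) + 8*4**(s + 5/2)*(s + 1))/(2*(s + 1)*(2*s + 5))
  Re(s) > -1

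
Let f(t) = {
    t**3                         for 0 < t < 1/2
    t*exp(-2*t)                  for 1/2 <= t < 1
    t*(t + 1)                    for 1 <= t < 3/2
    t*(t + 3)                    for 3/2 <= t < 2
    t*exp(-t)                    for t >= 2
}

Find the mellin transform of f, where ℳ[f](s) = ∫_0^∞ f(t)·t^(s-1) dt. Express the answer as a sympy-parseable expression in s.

(80*2**(2*s)*(s + 1)*(s + 3) + 48*2**(2*s)*(s + 3) + 8*2**s*(s + 1)*(s + 2)*(s + 3)*uppergamma(s + 1, 2) - 16*2**s*(s + 1)*(s + 3) - 8*2**s*(s + 3) - 24*3**s*(s + 1)*(s + 3) - 24*3**s*(s + 3) + 4*(s + 1)*(s + 2)*(s + 3)*uppergamma(s + 1, 1) - 4*(s + 1)*(s + 2)*(s + 3)*uppergamma(s + 1, 2) + (s + 1)*(s + 2))/(8*2**s*(s + 1)*(s + 2)*(s + 3))
  Re(s) > -3

strip the shared t-power: t**2 on [0, 1/2); exp(-2*t) on [1/2, 1); t + 1 on [1, 3/2); …
split f at 1/2, 1, 3/2, 2: ℳ[f](s) collects 5 kernel integrals
piece [0, 1/2): integrate t**3 against the kernel
between 1/2 and 1 the integrand is t*exp(-2*t)·t^(s-1)
the [1, 3/2) slice contributes ∫ t*(t + 1)·t^(s-1) dt
between 3/2 and 2 the integrand is t*(t + 3)·t^(s-1)
the [2, ∞) slice contributes ∫ t*exp(-t)·t^(s-1) dt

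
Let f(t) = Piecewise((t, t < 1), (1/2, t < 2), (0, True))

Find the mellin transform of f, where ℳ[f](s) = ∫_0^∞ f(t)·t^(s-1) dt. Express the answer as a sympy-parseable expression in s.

breakpoints 1: one integral from each of the 2 segments
segment [0, 1) carries t; integrate it
segment 1 to 2 holds 1/2; add its integral

(2**s*(s + 1) + s - 1)/(2*s*(s + 1))
  Re(s) > -1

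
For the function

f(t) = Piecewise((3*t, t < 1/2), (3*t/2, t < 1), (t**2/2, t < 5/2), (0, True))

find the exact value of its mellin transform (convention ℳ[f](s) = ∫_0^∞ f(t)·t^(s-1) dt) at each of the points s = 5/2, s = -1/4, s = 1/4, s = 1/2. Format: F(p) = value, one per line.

F(5/2) = 3*sqrt(2)/112 + 20/63 + 625*sqrt(10)/288
F(-1/4) = 2**(1/4) + 5*2**(1/4)*5**(3/4)/14 + 12/7
F(1/4) = 3*2**(3/4)/10 + 44/45 + 25*2**(3/4)*5**(1/4)/36
F(1/2) = sqrt(2)/4 + 4/5 + 5*sqrt(10)/8

decompose at 1/2, 1; ℳ[f](s) sums the 3 pieces' integrals
the [0, 1/2) slice contributes ∫ 3*t·t^(s-1) dt
∫ 3*t/2·t^(s-1) over [1/2, 1)
∫ over [1, 5/2) of t**2/2·t^(s-1) joins the sum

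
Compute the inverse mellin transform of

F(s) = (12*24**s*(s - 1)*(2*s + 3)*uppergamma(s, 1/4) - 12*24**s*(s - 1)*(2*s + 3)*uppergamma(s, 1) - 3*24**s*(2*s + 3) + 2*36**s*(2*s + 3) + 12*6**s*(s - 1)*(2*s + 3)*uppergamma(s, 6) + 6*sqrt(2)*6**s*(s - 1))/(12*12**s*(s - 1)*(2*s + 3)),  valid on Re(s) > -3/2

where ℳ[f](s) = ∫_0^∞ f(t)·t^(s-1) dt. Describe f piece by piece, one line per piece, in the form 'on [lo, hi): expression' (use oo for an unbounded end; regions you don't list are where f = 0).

on [0, 1/2): t**(3/2)
on [1/2, 2): exp(-t/2)
on [2, 3): 1/(2*t)
on [3, oo): exp(-2*t)

split f at 1/2, 2, 3: ℳ[f](s) collects 4 kernel integrals
[0, 1/2) adds the kernel integral of t**(3/2)
segment [1/2, 2) carries exp(-t/2); integrate it
segment 2 to 3 holds 1/(2*t); add its integral
on [3, ∞): add ∫ exp(-2*t)·t^(s-1) dt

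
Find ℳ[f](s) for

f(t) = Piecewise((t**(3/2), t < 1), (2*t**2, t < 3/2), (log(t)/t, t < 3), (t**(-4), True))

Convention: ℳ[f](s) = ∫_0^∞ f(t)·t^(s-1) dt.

breakpoints 1, 3/2, 3: one integral from each of the 4 segments
segment [0, 1) carries t**(3/2); integrate it
the [1, 3/2) slice contributes ∫ 2*t**2·t^(s-1) dt
the [3/2, 3) slice contributes ∫ log(t)/t·t^(s-1) dt
on [3, ∞) integrate f = t**(-4) against the kernel

(324*2**s*(s - 4)*(s + 2)*(s**2 - 2*s + 1) - 324*2**s*(s - 4)*(2*s + 3)*(s**2 - 2*s + 1) - 108*3**s*s*(s - 4)*(s + 2)*(2*s + 3)*log(3) + 108*3**s*s*(s - 4)*(s + 2)*(2*s + 3)*log(2) - 108*3**s*(s - 4)*(s + 2)*(2*s + 3)*log(2) + 108*3**s*(s - 4)*(s + 2)*(2*s + 3) + 108*3**s*(s - 4)*(s + 2)*(2*s + 3)*log(3) + 729*3**s*(s - 4)*(2*s + 3)*(s**2 - 2*s + 1) + 54*6**s*s*(s - 4)*(s + 2)*(2*s + 3)*log(3) - 54*6**s*(s - 4)*(s + 2)*(2*s + 3)*log(3) - 54*6**s*(s - 4)*(s + 2)*(2*s + 3) - 2*6**s*(s + 2)*(2*s + 3)*(s**2 - 2*s + 1))/(162*2**s*(s - 4)*(s + 2)*(2*s + 3)*(s**2 - 2*s + 1))
  -3/2 < Re(s) < 4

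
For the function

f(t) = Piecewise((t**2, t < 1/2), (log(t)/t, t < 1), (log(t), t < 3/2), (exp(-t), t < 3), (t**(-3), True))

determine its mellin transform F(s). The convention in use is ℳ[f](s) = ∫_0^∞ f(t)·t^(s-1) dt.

cuts at 1/2, 1, 3/2, 3: linearity sums the 5 kernel integrals
∫ over [0, 1/2) of t**2·t^(s-1) joins the sum
segment [1/2, 1) carries log(t)/t; integrate it
segment 1 to 3/2 holds log(t); add its integral
on [3/2, 3) integrate f = exp(-t) against the kernel
∫ over [3, ∞) of t**(-3)·t^(s-1) joins the sum

(108*2**s*s**2*(s - 3)*(s + 2)*(s**2 - 2*s + 1)*uppergamma(s, 3/2) - 108*2**s*s**2*(s - 3)*(s + 2)*(s**2 - 2*s + 1)*uppergamma(s, 3) - 108*2**s*s**2*(s - 3)*(s + 2) + 108*2**s*(s - 3)*(s + 2)*(s**2 - 2*s + 1) - 108*3**s*s*(s - 3)*(s + 2)*(s**2 - 2*s + 1)*log(2) + 108*3**s*s*(s - 3)*(s + 2)*(s**2 - 2*s + 1)*log(3) - 108*3**s*(s - 3)*(s + 2)*(s**2 - 2*s + 1) - 4*6**s*s**2*(s + 2)*(s**2 - 2*s + 1) + 216*s**3*(s - 3)*(s + 2)*log(2) - 216*s**2*(s - 3)*(s + 2)*log(2) + 216*s**2*(s - 3)*(s + 2) + 27*s**2*(s - 3)*(s**2 - 2*s + 1))/(108*2**s*s**2*(s - 3)*(s + 2)*(s**2 - 2*s + 1))
  -2 < Re(s) < 3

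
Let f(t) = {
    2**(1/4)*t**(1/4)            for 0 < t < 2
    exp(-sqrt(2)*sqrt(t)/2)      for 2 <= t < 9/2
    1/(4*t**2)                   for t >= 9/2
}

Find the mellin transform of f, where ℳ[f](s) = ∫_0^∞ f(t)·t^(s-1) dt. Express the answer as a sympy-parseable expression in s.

invert the common scale on t to get t**(1/4) on [0, 4); exp(-sqrt(t)/2) on [4, 9); t**(-2) on [9, ∞)
peel off the power substitution: sqrt(t) on [0, 2); exp(-t/2) on [2, 3); t**(-4) on [3, ∞)
summing 3 kernel integrals split by 2, 9/2 yields ℳ[f](s)
for t in [0, 2): the term is ∫ 2**(1/4)*t**(1/4)·t^(s-1)
piece [2, 9/2): integrate exp(-sqrt(2)*sqrt(t)/2) against the kernel
∫ 1/(4*t**2)·t^(s-1) over [9/2, ∞)

(162*2**(2*s)*(s - 2)*(4*s + 1)*uppergamma(2*s, 1) - 162*2**(2*s)*(s - 2)*(4*s + 1)*uppergamma(2*s, 3/2) + 324*2**(2*s + 1/2)*(s - 2) - 9**s*(4*s + 1))/(81*2**s*(s - 2)*(4*s + 1))
  -1/4 < Re(s) < 2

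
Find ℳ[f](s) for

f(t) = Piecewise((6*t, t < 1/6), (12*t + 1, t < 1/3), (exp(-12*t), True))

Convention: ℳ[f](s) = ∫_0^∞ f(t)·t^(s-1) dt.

(2**s*s*(s + 1)*uppergamma(s, 4) - 2*4**s*s - 4**s + 5*8**s*s + 8**s)/(24**s*s*(s + 1))
  Re(s) > -1

undo the common scale on t: 3*t on [0, 1/3); 6*t + 1 on [1/3, 2/3); exp(-6*t) on [2/3, ∞)
peel off the common scale on t: t on [0, 1); 2*t + 1 on [1, 2); exp(-2*t) on [2, ∞)
breakpoints 1/6, 1/3: one integral from each of the 3 segments
the [0, 1/6) slice contributes ∫ 6*t·t^(s-1) dt
segment 1/6 to 1/3 holds (12*t + 1); add its integral
∫ exp(-12*t)·t^(s-1) over [1/3, ∞)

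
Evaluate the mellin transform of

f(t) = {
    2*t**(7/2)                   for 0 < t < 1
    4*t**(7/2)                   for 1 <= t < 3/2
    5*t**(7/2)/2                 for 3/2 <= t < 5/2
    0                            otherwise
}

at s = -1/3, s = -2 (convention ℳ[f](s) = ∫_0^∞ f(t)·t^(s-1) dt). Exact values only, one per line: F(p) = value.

F(-1/3) = -12/19 + 243*2**(5/6)*3**(1/6)/304 + 1875*2**(5/6)*5**(1/6)/304
F(-2) = -4/3 + 3*sqrt(6)/4 + 25*sqrt(10)/12

summing 3 kernel integrals split by 1, 3/2 yields ℳ[f](s)
on [0, 1): add ∫ 2*t**(7/2)·t^(s-1) dt
piece [1, 3/2): integrate 4*t**(7/2) against the kernel
∫ over [3/2, 5/2) of 5*t**(7/2)/2·t^(s-1) joins the sum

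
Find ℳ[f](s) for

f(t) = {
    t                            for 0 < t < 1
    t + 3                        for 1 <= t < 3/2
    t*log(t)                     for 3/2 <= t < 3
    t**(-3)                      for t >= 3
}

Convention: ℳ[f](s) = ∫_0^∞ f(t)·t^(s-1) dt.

decompose at 1, 3/2, 3; ℳ[f](s) sums the 4 pieces' integrals
segment [0, 1) carries t; integrate it
segment [1, 3/2) carries (t + 3); integrate it
between 3/2 and 3 the integrand is t*log(t)·t^(s-1)
∫ over [3, ∞) of t**(-3)·t^(s-1) joins the sum

(-162*2**s*s*(s - 3)*(s**2 + 2*s + 1) - 162*2**s*(s - 3)*(s**2 + 2*s + 1) - 81*3**s*s**2*(s - 3)*(s + 1)*log(3) + 81*3**s*s**2*(s - 3)*(s + 1)*log(2) - 81*3**s*s*(s - 3)*(s + 1)*log(3) + 81*3**s*s*(s - 3)*(s + 1)*log(2) + 81*3**s*s*(s - 3)*(s + 1) + 243*3**s*s*(s - 3)*(s**2 + 2*s + 1) + 162*3**s*(s - 3)*(s**2 + 2*s + 1) + 162*6**s*s**2*(s - 3)*(s + 1)*log(3) - 162*6**s*s*(s - 3)*(s + 1) + 162*6**s*s*(s - 3)*(s + 1)*log(3) - 2*6**s*s*(s + 1)*(s**2 + 2*s + 1))/(54*2**s*s*(s - 3)*(s + 1)*(s**2 + 2*s + 1))
  -1 < Re(s) < 3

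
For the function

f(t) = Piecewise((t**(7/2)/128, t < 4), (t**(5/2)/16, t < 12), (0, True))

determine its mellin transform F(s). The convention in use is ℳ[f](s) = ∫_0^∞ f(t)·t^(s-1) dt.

2**(2*s + 1)*(3**(s + 5/2)*(4*s + 14) - 2*s - 9)/((2*s + 5)*(2*s + 7))
  Re(s) > -7/2

reversing the common scale on t: sqrt(2)*t**(7/2)/16 on [0, 2); sqrt(2)*t**(5/2)/4 on [2, 6)
remove the common scale on t first: t**(7/2) on [0, 1); 2*t**(5/2) on [1, 3)
back out the shared t-power: t**(3/2) on [0, 1); 2*sqrt(t) on [1, 3)
decompose at 4; ℳ[f](s) sums the 2 pieces' integrals
for t in [0, 4): the term is ∫ t**(7/2)/128·t^(s-1)
segment 4 to 12 holds t**(5/2)/16; add its integral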